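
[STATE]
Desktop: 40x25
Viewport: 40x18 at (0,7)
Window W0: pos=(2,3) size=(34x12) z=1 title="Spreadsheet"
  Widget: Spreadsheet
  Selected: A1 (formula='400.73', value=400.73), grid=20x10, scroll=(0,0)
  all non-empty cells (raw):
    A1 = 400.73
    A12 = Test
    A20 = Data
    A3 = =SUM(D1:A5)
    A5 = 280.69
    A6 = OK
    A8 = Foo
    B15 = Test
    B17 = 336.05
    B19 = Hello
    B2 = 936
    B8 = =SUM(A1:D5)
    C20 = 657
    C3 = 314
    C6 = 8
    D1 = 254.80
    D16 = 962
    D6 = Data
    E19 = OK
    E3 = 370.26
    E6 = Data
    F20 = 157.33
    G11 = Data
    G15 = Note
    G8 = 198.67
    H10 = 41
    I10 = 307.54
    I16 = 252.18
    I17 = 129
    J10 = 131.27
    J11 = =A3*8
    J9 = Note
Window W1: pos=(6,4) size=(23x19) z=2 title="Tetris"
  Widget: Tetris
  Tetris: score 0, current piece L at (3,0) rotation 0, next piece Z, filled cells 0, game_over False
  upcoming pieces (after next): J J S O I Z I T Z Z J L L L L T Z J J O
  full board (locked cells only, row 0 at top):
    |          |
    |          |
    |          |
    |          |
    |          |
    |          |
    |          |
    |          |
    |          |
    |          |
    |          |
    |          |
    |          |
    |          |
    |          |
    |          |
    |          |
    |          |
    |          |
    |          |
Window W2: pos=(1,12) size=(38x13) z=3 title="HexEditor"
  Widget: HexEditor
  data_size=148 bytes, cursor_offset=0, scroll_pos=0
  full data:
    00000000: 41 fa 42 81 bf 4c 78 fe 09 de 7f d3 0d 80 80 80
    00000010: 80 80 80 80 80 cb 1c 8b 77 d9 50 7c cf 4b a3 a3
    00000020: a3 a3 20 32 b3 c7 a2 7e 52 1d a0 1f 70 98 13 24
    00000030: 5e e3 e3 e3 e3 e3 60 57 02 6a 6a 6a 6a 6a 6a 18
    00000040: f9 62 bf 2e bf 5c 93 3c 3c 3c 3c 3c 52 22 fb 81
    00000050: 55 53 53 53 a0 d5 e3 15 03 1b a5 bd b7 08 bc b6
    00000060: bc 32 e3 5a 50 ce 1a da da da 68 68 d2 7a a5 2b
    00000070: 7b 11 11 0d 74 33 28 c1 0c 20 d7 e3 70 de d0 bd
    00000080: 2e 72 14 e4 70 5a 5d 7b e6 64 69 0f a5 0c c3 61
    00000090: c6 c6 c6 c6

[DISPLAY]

  ┃   ┃          │Next:     ┃     D┃    
  ┃---┃          │▓▓        ┃------┃    
  ┃  1┃          │ ▓▓       ┃ 0  25┃    
  ┃  2┃          │          ┃ 0    ┃    
  ┃  3┃          │          ┃14    ┃    
 ┏━━━━━━━━━━━━━━━━━━━━━━━━━━━━━━━━━━━━┓ 
 ┃ HexEditor                          ┃ 
 ┠────────────────────────────────────┨ 
 ┃00000000  41 fa 42 81 bf 4c 78 fe  0┃ 
 ┃00000010  80 80 80 80 80 cb 1c 8b  7┃ 
 ┃00000020  a3 a3 20 32 b3 c7 a2 7e  5┃ 
 ┃00000030  5e e3 e3 e3 e3 e3 60 57  0┃ 
 ┃00000040  f9 62 bf 2e bf 5c 93 3c  3┃ 
 ┃00000050  55 53 53 53 a0 d5 e3 15  0┃ 
 ┃00000060  bc 32 e3 5a 50 ce 1a da  d┃ 
 ┃00000070  7b 11 11 0d 74 33 28 c1  0┃ 
 ┃00000080  2e 72 14 e4 70 5a 5d 7b  e┃ 
 ┗━━━━━━━━━━━━━━━━━━━━━━━━━━━━━━━━━━━━┛ 


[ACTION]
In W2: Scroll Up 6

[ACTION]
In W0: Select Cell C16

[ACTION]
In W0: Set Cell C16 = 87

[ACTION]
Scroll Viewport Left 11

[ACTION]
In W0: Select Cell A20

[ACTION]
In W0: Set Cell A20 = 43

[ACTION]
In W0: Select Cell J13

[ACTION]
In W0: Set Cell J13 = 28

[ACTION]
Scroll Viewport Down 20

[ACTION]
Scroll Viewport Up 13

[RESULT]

                                        
                                        
                                        
  ┏━━━━━━━━━━━━━━━━━━━━━━━━━━━━━━━━┓    
  ┃ Sp┏━━━━━━━━━━━━━━━━━━━━━┓      ┃    
  ┠───┃ Tetris              ┃──────┨    
  ┃J13┠─────────────────────┨      ┃    
  ┃   ┃          │Next:     ┃     D┃    
  ┃---┃          │▓▓        ┃------┃    
  ┃  1┃          │ ▓▓       ┃ 0  25┃    
  ┃  2┃          │          ┃ 0    ┃    
  ┃  3┃          │          ┃14    ┃    
 ┏━━━━━━━━━━━━━━━━━━━━━━━━━━━━━━━━━━━━┓ 
 ┃ HexEditor                          ┃ 
 ┠────────────────────────────────────┨ 
 ┃00000000  41 fa 42 81 bf 4c 78 fe  0┃ 
 ┃00000010  80 80 80 80 80 cb 1c 8b  7┃ 
 ┃00000020  a3 a3 20 32 b3 c7 a2 7e  5┃ 


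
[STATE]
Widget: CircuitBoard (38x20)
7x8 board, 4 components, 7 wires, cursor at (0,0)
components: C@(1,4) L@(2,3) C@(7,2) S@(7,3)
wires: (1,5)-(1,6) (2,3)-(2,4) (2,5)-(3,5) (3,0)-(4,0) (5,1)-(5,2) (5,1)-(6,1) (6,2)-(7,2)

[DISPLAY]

   0 1 2 3 4 5 6                      
0  [.]                                
                                      
1                   C   · ─ ·         
                                      
2               L ─ ·   ·             
                        │             
3   ·                   ·             
    │                                 
4   ·                                 
                                      
5       · ─ ·                         
        │                             
6       ·   ·                         
            │                         
7           C   S                     
Cursor: (0,0)                         
                                      
                                      
                                      


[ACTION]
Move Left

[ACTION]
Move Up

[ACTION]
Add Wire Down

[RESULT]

   0 1 2 3 4 5 6                      
0  [.]                                
    │                                 
1   ·               C   · ─ ·         
                                      
2               L ─ ·   ·             
                        │             
3   ·                   ·             
    │                                 
4   ·                                 
                                      
5       · ─ ·                         
        │                             
6       ·   ·                         
            │                         
7           C   S                     
Cursor: (0,0)                         
                                      
                                      
                                      


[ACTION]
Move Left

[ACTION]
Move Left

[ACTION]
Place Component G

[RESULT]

   0 1 2 3 4 5 6                      
0  [G]                                
    │                                 
1   ·               C   · ─ ·         
                                      
2               L ─ ·   ·             
                        │             
3   ·                   ·             
    │                                 
4   ·                                 
                                      
5       · ─ ·                         
        │                             
6       ·   ·                         
            │                         
7           C   S                     
Cursor: (0,0)                         
                                      
                                      
                                      


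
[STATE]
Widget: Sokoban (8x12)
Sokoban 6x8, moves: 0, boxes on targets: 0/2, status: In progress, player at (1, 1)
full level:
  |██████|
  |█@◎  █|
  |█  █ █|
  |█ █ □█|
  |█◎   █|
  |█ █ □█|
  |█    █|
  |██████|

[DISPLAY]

██████  
█@◎  █  
█  █ █  
█ █ □█  
█◎   █  
█ █ □█  
█    █  
██████  
Moves: 0
        
        
        


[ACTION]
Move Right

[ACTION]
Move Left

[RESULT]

██████  
█@◎  █  
█  █ █  
█ █ □█  
█◎   █  
█ █ □█  
█    █  
██████  
Moves: 2
        
        
        


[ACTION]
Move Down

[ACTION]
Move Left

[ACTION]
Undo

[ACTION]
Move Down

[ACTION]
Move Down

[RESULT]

██████  
█ ◎  █  
█  █ █  
█@█ □█  
█◎   █  
█ █ □█  
█    █  
██████  
Moves: 4
        
        
        


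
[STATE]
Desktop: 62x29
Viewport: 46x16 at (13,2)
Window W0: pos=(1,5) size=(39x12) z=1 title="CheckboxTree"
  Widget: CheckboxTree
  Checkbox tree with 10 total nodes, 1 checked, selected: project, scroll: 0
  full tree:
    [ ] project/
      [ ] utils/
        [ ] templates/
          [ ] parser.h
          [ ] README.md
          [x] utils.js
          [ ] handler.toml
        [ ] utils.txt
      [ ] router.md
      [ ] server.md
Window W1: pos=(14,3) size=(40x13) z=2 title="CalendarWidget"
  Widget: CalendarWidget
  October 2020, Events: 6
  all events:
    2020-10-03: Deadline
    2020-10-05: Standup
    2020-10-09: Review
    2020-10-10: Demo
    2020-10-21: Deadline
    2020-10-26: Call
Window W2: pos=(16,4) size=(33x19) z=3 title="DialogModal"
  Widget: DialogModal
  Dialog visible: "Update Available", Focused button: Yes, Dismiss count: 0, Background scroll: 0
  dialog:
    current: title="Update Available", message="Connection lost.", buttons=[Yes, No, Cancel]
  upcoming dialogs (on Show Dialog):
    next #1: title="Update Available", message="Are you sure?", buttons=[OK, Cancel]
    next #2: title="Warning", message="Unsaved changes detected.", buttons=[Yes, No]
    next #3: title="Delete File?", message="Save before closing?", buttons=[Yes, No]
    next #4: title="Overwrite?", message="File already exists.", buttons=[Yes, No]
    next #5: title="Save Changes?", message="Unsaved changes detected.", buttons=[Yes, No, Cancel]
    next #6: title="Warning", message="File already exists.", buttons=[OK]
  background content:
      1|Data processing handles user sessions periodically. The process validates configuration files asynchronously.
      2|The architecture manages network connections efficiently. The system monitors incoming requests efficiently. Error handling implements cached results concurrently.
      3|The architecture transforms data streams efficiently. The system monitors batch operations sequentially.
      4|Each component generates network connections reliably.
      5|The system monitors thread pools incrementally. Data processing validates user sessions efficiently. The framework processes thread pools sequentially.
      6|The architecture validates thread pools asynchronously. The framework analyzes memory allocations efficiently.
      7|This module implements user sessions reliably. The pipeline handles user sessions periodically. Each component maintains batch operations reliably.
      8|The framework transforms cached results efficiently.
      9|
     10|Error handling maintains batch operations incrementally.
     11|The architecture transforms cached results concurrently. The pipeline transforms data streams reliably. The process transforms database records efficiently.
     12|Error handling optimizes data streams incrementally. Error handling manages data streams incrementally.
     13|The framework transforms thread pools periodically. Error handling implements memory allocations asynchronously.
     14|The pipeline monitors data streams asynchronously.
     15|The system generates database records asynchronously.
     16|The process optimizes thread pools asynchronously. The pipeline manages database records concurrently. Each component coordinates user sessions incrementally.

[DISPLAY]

                                              
 ┏━━━━━━━━━━━━━━━━━━━━━━━━━━━━━━━━━━━━━━┓     
 ┃ ┏━━━━━━━━━━━━━━━━━━━━━━━━━━━━━━━┓    ┃     
━┠─┃ DialogModal                   ┃────┨     
e┃ ┠───────────────────────────────┨    ┃     
─┃M┃Data processing handles user se┃    ┃     
t┃ ┃The architecture manages networ┃    ┃     
s┃ ┃The architecture transforms dat┃    ┃     
m┃1┃Each component generates networ┃    ┃     
p┃1┃The system monitors thread pool┃    ┃     
R┃2┃The ┌─────────────────────┐thre┃    ┃     
u┃ ┃This│   Update Available  │ ses┃    ┃     
h┃ ┃The │   Connection lost.  │ched┃    ┃     
i┗━┃    │ [Yes]  No   Cancel  │    ┃━━━━┛     
━━━┃Erro└─────────────────────┘tch ┃          
   ┃The architecture transforms cac┃          


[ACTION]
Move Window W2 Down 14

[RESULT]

                                              
 ┏━━━━━━━━━━━━━━━━━━━━━━━━━━━━━━━━━━━━━━┓     
 ┃ CalendarWidget                       ┃     
━┠──────────────────────────────────────┨     
e┃             October 2020             ┃     
─┃Mo Tu We Th Fr Sa Su                  ┃     
t┃          1  2  3*  4                 ┃     
s┃ 5*  6  7  8  9* 10* 11               ┃     
m┃1┏━━━━━━━━━━━━━━━━━━━━━━━━━━━━━━━┓    ┃     
p┃1┃ DialogModal                   ┃    ┃     
R┃2┠───────────────────────────────┨    ┃     
u┃ ┃Data processing handles user se┃    ┃     
h┃ ┃The architecture manages networ┃    ┃     
i┗━┃The architecture transforms dat┃━━━━┛     
━━━┃Each component generates networ┃          
   ┃The system monitors thread pool┃          


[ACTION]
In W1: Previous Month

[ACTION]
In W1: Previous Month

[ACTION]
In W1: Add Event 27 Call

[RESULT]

                                              
 ┏━━━━━━━━━━━━━━━━━━━━━━━━━━━━━━━━━━━━━━┓     
 ┃ CalendarWidget                       ┃     
━┠──────────────────────────────────────┨     
e┃             August 2020              ┃     
─┃Mo Tu We Th Fr Sa Su                  ┃     
t┃                1  2                  ┃     
s┃ 3  4  5  6  7  8  9                  ┃     
m┃1┏━━━━━━━━━━━━━━━━━━━━━━━━━━━━━━━┓    ┃     
p┃1┃ DialogModal                   ┃    ┃     
R┃2┠───────────────────────────────┨    ┃     
u┃3┃Data processing handles user se┃    ┃     
h┃ ┃The architecture manages networ┃    ┃     
i┗━┃The architecture transforms dat┃━━━━┛     
━━━┃Each component generates networ┃          
   ┃The system monitors thread pool┃          


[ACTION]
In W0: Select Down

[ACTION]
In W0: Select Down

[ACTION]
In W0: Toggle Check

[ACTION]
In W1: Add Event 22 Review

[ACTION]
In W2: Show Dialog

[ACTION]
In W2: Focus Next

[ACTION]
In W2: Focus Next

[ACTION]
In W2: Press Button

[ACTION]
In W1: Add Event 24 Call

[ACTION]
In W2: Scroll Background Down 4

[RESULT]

                                              
 ┏━━━━━━━━━━━━━━━━━━━━━━━━━━━━━━━━━━━━━━┓     
 ┃ CalendarWidget                       ┃     
━┠──────────────────────────────────────┨     
e┃             August 2020              ┃     
─┃Mo Tu We Th Fr Sa Su                  ┃     
t┃                1  2                  ┃     
s┃ 3  4  5  6  7  8  9                  ┃     
m┃1┏━━━━━━━━━━━━━━━━━━━━━━━━━━━━━━━┓    ┃     
p┃1┃ DialogModal                   ┃    ┃     
R┃2┠───────────────────────────────┨    ┃     
u┃3┃The system monitors thread pool┃    ┃     
h┃ ┃The architecture validates thre┃    ┃     
i┗━┃This module implements user ses┃━━━━┛     
━━━┃The framework transforms cached┃          
   ┃                               ┃          


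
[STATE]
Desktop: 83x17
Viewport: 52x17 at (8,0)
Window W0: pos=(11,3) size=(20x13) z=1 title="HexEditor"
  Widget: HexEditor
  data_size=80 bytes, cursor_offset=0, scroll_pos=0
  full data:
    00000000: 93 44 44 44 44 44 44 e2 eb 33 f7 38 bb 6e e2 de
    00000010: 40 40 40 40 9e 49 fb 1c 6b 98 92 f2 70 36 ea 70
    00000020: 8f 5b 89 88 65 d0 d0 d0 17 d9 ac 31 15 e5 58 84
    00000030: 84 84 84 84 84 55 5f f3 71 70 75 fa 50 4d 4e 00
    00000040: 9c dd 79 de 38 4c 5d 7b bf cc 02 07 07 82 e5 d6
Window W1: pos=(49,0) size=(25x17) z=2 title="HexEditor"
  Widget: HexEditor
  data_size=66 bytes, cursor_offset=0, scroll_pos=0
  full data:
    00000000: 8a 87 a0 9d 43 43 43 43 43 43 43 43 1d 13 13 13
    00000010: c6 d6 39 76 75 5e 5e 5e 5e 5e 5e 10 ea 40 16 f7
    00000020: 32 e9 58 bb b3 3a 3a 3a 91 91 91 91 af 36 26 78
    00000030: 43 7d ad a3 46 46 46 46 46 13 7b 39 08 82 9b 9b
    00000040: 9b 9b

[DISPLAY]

                                         ┏━━━━━━━━━━
                                         ┃ HexEditor
                                         ┠──────────
   ┏━━━━━━━━━━━━━━━━━━┓                  ┃00000000  
   ┃ HexEditor        ┃                  ┃00000010  
   ┠──────────────────┨                  ┃00000020  
   ┃00000000  93 44 44┃                  ┃00000030  
   ┃00000010  40 40 40┃                  ┃00000040  
   ┃00000020  8f 5b 89┃                  ┃          
   ┃00000030  84 84 84┃                  ┃          
   ┃00000040  9c dd 79┃                  ┃          
   ┃                  ┃                  ┃          
   ┃                  ┃                  ┃          
   ┃                  ┃                  ┃          
   ┃                  ┃                  ┃          
   ┗━━━━━━━━━━━━━━━━━━┛                  ┃          
                                         ┗━━━━━━━━━━


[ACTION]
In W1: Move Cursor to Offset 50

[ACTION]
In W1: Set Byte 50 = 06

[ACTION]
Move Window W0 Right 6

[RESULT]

                                         ┏━━━━━━━━━━
                                         ┃ HexEditor
                                         ┠──────────
         ┏━━━━━━━━━━━━━━━━━━┓            ┃00000000  
         ┃ HexEditor        ┃            ┃00000010  
         ┠──────────────────┨            ┃00000020  
         ┃00000000  93 44 44┃            ┃00000030  
         ┃00000010  40 40 40┃            ┃00000040  
         ┃00000020  8f 5b 89┃            ┃          
         ┃00000030  84 84 84┃            ┃          
         ┃00000040  9c dd 79┃            ┃          
         ┃                  ┃            ┃          
         ┃                  ┃            ┃          
         ┃                  ┃            ┃          
         ┃                  ┃            ┃          
         ┗━━━━━━━━━━━━━━━━━━┛            ┃          
                                         ┗━━━━━━━━━━


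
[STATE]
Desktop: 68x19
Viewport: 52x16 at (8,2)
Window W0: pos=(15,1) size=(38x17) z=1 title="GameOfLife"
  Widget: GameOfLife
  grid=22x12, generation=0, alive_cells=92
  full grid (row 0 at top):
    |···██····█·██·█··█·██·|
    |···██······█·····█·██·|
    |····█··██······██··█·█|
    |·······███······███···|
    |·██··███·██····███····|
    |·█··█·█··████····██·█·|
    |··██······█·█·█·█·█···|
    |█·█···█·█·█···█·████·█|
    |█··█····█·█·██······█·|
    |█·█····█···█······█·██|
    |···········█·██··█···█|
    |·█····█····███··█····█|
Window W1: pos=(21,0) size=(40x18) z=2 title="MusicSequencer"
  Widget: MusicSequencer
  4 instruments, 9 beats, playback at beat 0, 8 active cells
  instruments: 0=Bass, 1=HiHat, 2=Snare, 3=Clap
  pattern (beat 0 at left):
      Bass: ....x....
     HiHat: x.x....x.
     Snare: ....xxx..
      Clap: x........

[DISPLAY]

       ┃ Game┠──────────────────────────────────────
       ┠─────┃      ▼12345678                       
       ┃Gen: ┃  Bass····█····                       
       ┃···██┃ HiHat█·█····█·                       
       ┃···██┃ Snare····███··                       
       ┃····█┃  Clap█········                       
       ┃·····┃                                      
       ┃·██··┃                                      
       ┃·█··█┃                                      
       ┃··██·┃                                      
       ┃█·█··┃                                      
       ┃█··█·┃                                      
       ┃█·█··┃                                      
       ┃·····┃                                      
       ┃·█···┃                                      
       ┗━━━━━┗━━━━━━━━━━━━━━━━━━━━━━━━━━━━━━━━━━━━━━


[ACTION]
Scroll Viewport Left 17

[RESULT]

               ┃ Game┠──────────────────────────────
               ┠─────┃      ▼12345678               
               ┃Gen: ┃  Bass····█····               
               ┃···██┃ HiHat█·█····█·               
               ┃···██┃ Snare····███··               
               ┃····█┃  Clap█········               
               ┃·····┃                              
               ┃·██··┃                              
               ┃·█··█┃                              
               ┃··██·┃                              
               ┃█·█··┃                              
               ┃█··█·┃                              
               ┃█·█··┃                              
               ┃·····┃                              
               ┃·█···┃                              
               ┗━━━━━┗━━━━━━━━━━━━━━━━━━━━━━━━━━━━━━


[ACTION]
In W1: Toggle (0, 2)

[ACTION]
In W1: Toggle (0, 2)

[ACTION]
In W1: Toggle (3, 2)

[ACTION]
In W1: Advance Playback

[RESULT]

               ┃ Game┠──────────────────────────────
               ┠─────┃      0▼2345678               
               ┃Gen: ┃  Bass····█····               
               ┃···██┃ HiHat█·█····█·               
               ┃···██┃ Snare····███··               
               ┃····█┃  Clap█·█······               
               ┃·····┃                              
               ┃·██··┃                              
               ┃·█··█┃                              
               ┃··██·┃                              
               ┃█·█··┃                              
               ┃█··█·┃                              
               ┃█·█··┃                              
               ┃·····┃                              
               ┃·█···┃                              
               ┗━━━━━┗━━━━━━━━━━━━━━━━━━━━━━━━━━━━━━


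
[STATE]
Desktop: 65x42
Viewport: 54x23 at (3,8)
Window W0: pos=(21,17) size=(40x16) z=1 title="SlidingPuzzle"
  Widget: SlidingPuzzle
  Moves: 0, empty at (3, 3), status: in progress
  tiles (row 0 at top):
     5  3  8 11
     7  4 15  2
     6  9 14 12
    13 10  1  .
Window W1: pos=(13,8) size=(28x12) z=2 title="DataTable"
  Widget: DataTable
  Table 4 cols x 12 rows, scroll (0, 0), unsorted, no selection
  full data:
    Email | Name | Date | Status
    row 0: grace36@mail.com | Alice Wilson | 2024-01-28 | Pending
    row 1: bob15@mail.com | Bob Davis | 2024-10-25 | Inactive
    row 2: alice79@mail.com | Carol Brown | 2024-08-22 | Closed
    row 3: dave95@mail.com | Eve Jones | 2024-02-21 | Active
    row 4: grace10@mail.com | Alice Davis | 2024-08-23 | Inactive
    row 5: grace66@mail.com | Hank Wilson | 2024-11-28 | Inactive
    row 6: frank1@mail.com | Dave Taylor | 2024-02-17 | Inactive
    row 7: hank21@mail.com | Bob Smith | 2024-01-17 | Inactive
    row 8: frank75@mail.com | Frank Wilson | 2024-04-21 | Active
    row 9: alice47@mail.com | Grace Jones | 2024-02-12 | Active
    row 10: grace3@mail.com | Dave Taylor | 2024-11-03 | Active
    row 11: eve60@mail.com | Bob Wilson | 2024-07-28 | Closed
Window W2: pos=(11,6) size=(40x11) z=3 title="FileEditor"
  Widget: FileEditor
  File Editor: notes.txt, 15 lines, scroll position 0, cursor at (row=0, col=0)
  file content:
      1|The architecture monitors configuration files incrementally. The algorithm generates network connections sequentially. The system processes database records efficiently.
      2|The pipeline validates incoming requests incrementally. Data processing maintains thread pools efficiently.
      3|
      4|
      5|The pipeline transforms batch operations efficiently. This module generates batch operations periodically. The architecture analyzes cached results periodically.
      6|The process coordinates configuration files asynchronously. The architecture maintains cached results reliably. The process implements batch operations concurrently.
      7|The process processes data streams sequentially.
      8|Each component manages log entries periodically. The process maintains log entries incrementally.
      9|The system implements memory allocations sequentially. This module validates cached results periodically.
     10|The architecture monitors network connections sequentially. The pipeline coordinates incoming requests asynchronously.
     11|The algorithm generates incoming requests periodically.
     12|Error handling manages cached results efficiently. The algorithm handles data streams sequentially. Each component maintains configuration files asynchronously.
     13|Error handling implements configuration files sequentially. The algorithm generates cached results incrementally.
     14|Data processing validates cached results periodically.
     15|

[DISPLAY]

        ┠──────────────────────────────────────┨      
        ┃█he architecture monitors configurati▲┃      
        ┃The pipeline validates incoming reque█┃      
        ┃                                     ░┃      
        ┃                                     ░┃      
        ┃The pipeline transforms batch operati░┃      
        ┃The process coordinates configuration░┃      
        ┃The process processes data streams se▼┃      
        ┗━━━━━━━━━━━━━━━━━━━━━━━━━━━━━━━━━━━━━━┛      
          ┃grace10@mail.com│Alice Dav┃━━━━━━━━━━━━━━━━
          ┃grace66@mail.com│Hank Wils┃                
          ┗━━━━━━━━━━━━━━━━━━━━━━━━━━┛────────────────
                  ┃┌────┬────┬────┬────┐              
                  ┃│  5 │  3 │  8 │ 11 │              
                  ┃├────┼────┼────┼────┤              
                  ┃│  7 │  4 │ 15 │  2 │              
                  ┃├────┼────┼────┼────┤              
                  ┃│  6 │  9 │ 14 │ 12 │              
                  ┃├────┼────┼────┼────┤              
                  ┃│ 13 │ 10 │  1 │    │              
                  ┃└────┴────┴────┴────┘              
                  ┃Moves: 0                           
                  ┃                                   


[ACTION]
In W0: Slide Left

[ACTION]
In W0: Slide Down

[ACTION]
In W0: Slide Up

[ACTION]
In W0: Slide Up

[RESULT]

        ┠──────────────────────────────────────┨      
        ┃█he architecture monitors configurati▲┃      
        ┃The pipeline validates incoming reque█┃      
        ┃                                     ░┃      
        ┃                                     ░┃      
        ┃The pipeline transforms batch operati░┃      
        ┃The process coordinates configuration░┃      
        ┃The process processes data streams se▼┃      
        ┗━━━━━━━━━━━━━━━━━━━━━━━━━━━━━━━━━━━━━━┛      
          ┃grace10@mail.com│Alice Dav┃━━━━━━━━━━━━━━━━
          ┃grace66@mail.com│Hank Wils┃                
          ┗━━━━━━━━━━━━━━━━━━━━━━━━━━┛────────────────
                  ┃┌────┬────┬────┬────┐              
                  ┃│  5 │  3 │  8 │ 11 │              
                  ┃├────┼────┼────┼────┤              
                  ┃│  7 │  4 │ 15 │  2 │              
                  ┃├────┼────┼────┼────┤              
                  ┃│  6 │  9 │ 14 │ 12 │              
                  ┃├────┼────┼────┼────┤              
                  ┃│ 13 │ 10 │  1 │    │              
                  ┃└────┴────┴────┴────┘              
                  ┃Moves: 2                           
                  ┃                                   


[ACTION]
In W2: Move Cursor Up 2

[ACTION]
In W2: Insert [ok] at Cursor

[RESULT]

        ┠──────────────────────────────────────┨      
        ┃ok█he architecture monitors configura▲┃      
        ┃The pipeline validates incoming reque█┃      
        ┃                                     ░┃      
        ┃                                     ░┃      
        ┃The pipeline transforms batch operati░┃      
        ┃The process coordinates configuration░┃      
        ┃The process processes data streams se▼┃      
        ┗━━━━━━━━━━━━━━━━━━━━━━━━━━━━━━━━━━━━━━┛      
          ┃grace10@mail.com│Alice Dav┃━━━━━━━━━━━━━━━━
          ┃grace66@mail.com│Hank Wils┃                
          ┗━━━━━━━━━━━━━━━━━━━━━━━━━━┛────────────────
                  ┃┌────┬────┬────┬────┐              
                  ┃│  5 │  3 │  8 │ 11 │              
                  ┃├────┼────┼────┼────┤              
                  ┃│  7 │  4 │ 15 │  2 │              
                  ┃├────┼────┼────┼────┤              
                  ┃│  6 │  9 │ 14 │ 12 │              
                  ┃├────┼────┼────┼────┤              
                  ┃│ 13 │ 10 │  1 │    │              
                  ┃└────┴────┴────┴────┘              
                  ┃Moves: 2                           
                  ┃                                   


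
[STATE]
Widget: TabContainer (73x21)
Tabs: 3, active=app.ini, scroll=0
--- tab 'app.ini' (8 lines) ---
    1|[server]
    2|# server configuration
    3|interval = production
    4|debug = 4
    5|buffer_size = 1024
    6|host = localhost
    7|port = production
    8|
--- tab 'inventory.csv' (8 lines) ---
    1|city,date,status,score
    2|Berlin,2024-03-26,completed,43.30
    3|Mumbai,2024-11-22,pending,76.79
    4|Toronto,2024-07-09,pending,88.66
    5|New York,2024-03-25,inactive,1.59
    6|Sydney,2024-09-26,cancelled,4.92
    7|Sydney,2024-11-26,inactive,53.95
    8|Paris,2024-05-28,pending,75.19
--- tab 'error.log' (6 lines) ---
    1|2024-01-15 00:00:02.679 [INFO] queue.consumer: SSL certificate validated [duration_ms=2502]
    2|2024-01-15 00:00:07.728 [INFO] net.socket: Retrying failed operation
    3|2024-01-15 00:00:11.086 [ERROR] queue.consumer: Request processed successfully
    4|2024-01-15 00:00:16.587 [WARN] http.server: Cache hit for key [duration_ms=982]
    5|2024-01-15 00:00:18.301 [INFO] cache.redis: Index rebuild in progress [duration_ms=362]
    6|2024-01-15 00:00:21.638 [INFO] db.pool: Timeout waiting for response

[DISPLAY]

[app.ini]│ inventory.csv │ error.log                                     
─────────────────────────────────────────────────────────────────────────
[server]                                                                 
# server configuration                                                   
interval = production                                                    
debug = 4                                                                
buffer_size = 1024                                                       
host = localhost                                                         
port = production                                                        
                                                                         
                                                                         
                                                                         
                                                                         
                                                                         
                                                                         
                                                                         
                                                                         
                                                                         
                                                                         
                                                                         
                                                                         


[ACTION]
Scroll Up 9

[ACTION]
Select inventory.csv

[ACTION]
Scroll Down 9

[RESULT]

 app.ini │[inventory.csv]│ error.log                                     
─────────────────────────────────────────────────────────────────────────
Paris,2024-05-28,pending,75.19                                           
                                                                         
                                                                         
                                                                         
                                                                         
                                                                         
                                                                         
                                                                         
                                                                         
                                                                         
                                                                         
                                                                         
                                                                         
                                                                         
                                                                         
                                                                         
                                                                         
                                                                         
                                                                         


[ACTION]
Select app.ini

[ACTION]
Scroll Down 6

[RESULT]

[app.ini]│ inventory.csv │ error.log                                     
─────────────────────────────────────────────────────────────────────────
port = production                                                        
                                                                         
                                                                         
                                                                         
                                                                         
                                                                         
                                                                         
                                                                         
                                                                         
                                                                         
                                                                         
                                                                         
                                                                         
                                                                         
                                                                         
                                                                         
                                                                         
                                                                         
                                                                         


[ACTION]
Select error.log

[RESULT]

 app.ini │ inventory.csv │[error.log]                                    
─────────────────────────────────────────────────────────────────────────
2024-01-15 00:00:02.679 [INFO] queue.consumer: SSL certificate validated 
2024-01-15 00:00:07.728 [INFO] net.socket: Retrying failed operation     
2024-01-15 00:00:11.086 [ERROR] queue.consumer: Request processed success
2024-01-15 00:00:16.587 [WARN] http.server: Cache hit for key [duration_m
2024-01-15 00:00:18.301 [INFO] cache.redis: Index rebuild in progress [du
2024-01-15 00:00:21.638 [INFO] db.pool: Timeout waiting for response     
                                                                         
                                                                         
                                                                         
                                                                         
                                                                         
                                                                         
                                                                         
                                                                         
                                                                         
                                                                         
                                                                         
                                                                         
                                                                         
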